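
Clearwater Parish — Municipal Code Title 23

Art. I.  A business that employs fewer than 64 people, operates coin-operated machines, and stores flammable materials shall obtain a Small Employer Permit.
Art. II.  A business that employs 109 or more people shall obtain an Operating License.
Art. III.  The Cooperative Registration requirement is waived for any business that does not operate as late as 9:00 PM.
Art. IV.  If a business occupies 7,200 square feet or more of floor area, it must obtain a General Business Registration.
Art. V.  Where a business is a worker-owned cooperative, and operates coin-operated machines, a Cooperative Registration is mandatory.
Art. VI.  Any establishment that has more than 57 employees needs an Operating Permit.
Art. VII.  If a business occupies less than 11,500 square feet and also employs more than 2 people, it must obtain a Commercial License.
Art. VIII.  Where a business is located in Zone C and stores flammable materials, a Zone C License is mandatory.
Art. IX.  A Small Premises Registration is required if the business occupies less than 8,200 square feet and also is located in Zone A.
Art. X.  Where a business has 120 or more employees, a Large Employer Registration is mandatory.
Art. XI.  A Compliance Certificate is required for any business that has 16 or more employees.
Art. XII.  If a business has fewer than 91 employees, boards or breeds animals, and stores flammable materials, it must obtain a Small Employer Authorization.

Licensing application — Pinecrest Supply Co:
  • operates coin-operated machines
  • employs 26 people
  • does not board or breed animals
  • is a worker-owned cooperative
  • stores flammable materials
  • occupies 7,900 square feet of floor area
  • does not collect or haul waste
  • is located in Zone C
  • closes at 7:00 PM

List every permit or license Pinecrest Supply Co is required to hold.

Art. I. employees 26 < 64; operates coin-operated machines; stores flammable materials → Small Employer Permit required.
Art. II. employees 26 < 109 → Operating License not required.
Art. III. closes 7:00 PM, at/before 9:00 PM → exempt from Cooperative Registration.
Art. IV. floor area 7,900 square feet ≥ 7,200 square feet → General Business Registration required.
Art. V. is a worker-owned cooperative; operates coin-operated machines → Cooperative Registration required.
Art. VI. employees 26 ≤ 57 → Operating Permit not required.
Art. VII. floor area 7,900 square feet < 11,500 square feet; employees 26 > 2 → Commercial License required.
Art. VIII. is located in Zone C; stores flammable materials → Zone C License required.
Art. IX. floor area 7,900 square feet < 8,200 square feet; is located in Zone C (not: is located in Zone A) → Small Premises Registration not required.
Art. X. employees 26 < 120 → Large Employer Registration not required.
Art. XI. employees 26 ≥ 16 → Compliance Certificate required.
Art. XII. employees 26 < 91; does not board or breed animals; stores flammable materials → Small Employer Authorization not required.

Commercial License, Compliance Certificate, General Business Registration, Small Employer Permit, Zone C License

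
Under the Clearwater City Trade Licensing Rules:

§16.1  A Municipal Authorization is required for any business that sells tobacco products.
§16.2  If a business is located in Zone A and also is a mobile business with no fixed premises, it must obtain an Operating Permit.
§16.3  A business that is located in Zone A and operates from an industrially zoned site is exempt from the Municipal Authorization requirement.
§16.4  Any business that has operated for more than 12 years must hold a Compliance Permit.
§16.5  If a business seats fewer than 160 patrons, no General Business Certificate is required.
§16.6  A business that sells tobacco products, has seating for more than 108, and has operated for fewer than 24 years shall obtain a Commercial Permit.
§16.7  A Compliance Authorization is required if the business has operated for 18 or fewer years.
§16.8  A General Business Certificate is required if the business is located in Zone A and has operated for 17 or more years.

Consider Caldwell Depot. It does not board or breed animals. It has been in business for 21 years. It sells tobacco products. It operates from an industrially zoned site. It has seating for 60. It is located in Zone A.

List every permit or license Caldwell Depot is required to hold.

Compliance Permit

§16.1 sells tobacco products → Municipal Authorization required.
§16.2 is located in Zone A; operates from an industrially zoned site (not: is a mobile business with no fixed premises) → Operating Permit not required.
§16.3 is located in Zone A; operates from an industrially zoned site → exempt from Municipal Authorization.
§16.4 years in business 21 > 12 → Compliance Permit required.
§16.5 seating 60 < 160 → exempt from General Business Certificate.
§16.6 sells tobacco products; seating 60 ≤ 108; years in business 21 < 24 → Commercial Permit not required.
§16.7 years in business 21 > 18 → Compliance Authorization not required.
§16.8 is located in Zone A; years in business 21 ≥ 17 → General Business Certificate required.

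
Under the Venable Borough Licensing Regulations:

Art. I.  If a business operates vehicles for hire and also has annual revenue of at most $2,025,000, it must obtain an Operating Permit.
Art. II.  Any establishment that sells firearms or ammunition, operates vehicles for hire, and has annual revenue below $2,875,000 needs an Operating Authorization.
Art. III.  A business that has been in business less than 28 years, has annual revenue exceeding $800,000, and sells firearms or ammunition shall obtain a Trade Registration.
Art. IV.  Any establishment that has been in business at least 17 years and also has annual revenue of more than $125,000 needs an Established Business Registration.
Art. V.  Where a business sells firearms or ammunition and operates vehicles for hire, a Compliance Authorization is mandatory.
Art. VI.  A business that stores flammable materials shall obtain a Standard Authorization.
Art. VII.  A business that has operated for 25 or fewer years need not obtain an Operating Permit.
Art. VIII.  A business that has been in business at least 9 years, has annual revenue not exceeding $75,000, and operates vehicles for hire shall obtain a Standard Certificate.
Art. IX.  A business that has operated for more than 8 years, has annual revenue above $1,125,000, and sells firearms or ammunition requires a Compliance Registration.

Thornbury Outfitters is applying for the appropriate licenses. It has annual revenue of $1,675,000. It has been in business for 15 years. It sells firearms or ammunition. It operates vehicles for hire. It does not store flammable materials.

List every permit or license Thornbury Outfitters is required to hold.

Compliance Authorization, Compliance Registration, Operating Authorization, Trade Registration

Art. I. operates vehicles for hire; revenue $1,675,000 ≤ $2,025,000 → Operating Permit required.
Art. II. sells firearms or ammunition; operates vehicles for hire; revenue $1,675,000 < $2,875,000 → Operating Authorization required.
Art. III. years in business 15 < 28; revenue $1,675,000 > $800,000; sells firearms or ammunition → Trade Registration required.
Art. IV. years in business 15 < 17; revenue $1,675,000 > $125,000 → Established Business Registration not required.
Art. V. sells firearms or ammunition; operates vehicles for hire → Compliance Authorization required.
Art. VI. does not store flammable materials → Standard Authorization not required.
Art. VII. years in business 15 ≤ 25 → exempt from Operating Permit.
Art. VIII. years in business 15 ≥ 9; revenue $1,675,000 > $75,000; operates vehicles for hire → Standard Certificate not required.
Art. IX. years in business 15 > 8; revenue $1,675,000 > $1,125,000; sells firearms or ammunition → Compliance Registration required.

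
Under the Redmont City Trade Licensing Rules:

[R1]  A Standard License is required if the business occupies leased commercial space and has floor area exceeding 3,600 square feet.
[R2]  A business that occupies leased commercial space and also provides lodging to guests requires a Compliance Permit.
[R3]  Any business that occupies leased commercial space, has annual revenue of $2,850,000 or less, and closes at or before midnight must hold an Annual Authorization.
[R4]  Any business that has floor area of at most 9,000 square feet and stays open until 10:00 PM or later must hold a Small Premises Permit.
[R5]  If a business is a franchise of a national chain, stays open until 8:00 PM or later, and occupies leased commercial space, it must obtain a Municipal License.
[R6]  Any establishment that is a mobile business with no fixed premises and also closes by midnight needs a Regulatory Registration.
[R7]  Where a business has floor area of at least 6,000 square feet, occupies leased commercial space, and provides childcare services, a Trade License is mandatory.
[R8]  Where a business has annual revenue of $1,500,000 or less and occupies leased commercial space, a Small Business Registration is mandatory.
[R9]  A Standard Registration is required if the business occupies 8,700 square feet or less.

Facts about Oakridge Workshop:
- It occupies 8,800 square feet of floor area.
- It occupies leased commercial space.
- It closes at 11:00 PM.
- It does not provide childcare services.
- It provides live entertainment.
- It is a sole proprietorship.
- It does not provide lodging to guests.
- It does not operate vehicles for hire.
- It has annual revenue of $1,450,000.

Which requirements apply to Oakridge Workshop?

[R1] occupies leased commercial space; floor area 8,800 square feet > 3,600 square feet → Standard License required.
[R2] occupies leased commercial space; does not provide lodging to guests → Compliance Permit not required.
[R3] occupies leased commercial space; revenue $1,450,000 ≤ $2,850,000; closes 11:00 PM, at/before midnight → Annual Authorization required.
[R4] floor area 8,800 square feet ≤ 9,000 square feet; closes 11:00 PM, after 10:00 PM → Small Premises Permit required.
[R5] is a sole proprietorship (not: is a franchise of a national chain); closes 11:00 PM, after 8:00 PM; occupies leased commercial space → Municipal License not required.
[R6] occupies leased commercial space (not: is a mobile business with no fixed premises); closes 11:00 PM, at/before midnight → Regulatory Registration not required.
[R7] floor area 8,800 square feet ≥ 6,000 square feet; occupies leased commercial space; does not provide childcare services → Trade License not required.
[R8] revenue $1,450,000 ≤ $1,500,000; occupies leased commercial space → Small Business Registration required.
[R9] floor area 8,800 square feet > 8,700 square feet → Standard Registration not required.

Annual Authorization, Small Business Registration, Small Premises Permit, Standard License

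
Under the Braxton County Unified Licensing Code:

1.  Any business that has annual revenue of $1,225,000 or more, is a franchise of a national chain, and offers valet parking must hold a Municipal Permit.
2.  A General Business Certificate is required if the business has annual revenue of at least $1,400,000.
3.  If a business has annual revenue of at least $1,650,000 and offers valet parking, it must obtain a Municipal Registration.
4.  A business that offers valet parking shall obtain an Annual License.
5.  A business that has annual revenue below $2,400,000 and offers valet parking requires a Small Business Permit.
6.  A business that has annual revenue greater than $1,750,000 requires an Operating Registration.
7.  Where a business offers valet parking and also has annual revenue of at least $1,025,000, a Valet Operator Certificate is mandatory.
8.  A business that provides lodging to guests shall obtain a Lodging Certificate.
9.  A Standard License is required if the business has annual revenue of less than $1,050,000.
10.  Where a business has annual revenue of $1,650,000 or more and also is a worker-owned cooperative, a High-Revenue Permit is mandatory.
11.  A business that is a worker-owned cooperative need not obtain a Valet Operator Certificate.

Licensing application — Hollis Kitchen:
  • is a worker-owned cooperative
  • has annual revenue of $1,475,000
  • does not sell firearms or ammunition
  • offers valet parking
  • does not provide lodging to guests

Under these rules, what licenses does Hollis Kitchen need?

1. revenue $1,475,000 ≥ $1,225,000; is a worker-owned cooperative (not: is a franchise of a national chain); offers valet parking → Municipal Permit not required.
2. revenue $1,475,000 ≥ $1,400,000 → General Business Certificate required.
3. revenue $1,475,000 < $1,650,000; offers valet parking → Municipal Registration not required.
4. offers valet parking → Annual License required.
5. revenue $1,475,000 < $2,400,000; offers valet parking → Small Business Permit required.
6. revenue $1,475,000 ≤ $1,750,000 → Operating Registration not required.
7. offers valet parking; revenue $1,475,000 ≥ $1,025,000 → Valet Operator Certificate required.
8. does not provide lodging to guests → Lodging Certificate not required.
9. revenue $1,475,000 ≥ $1,050,000 → Standard License not required.
10. revenue $1,475,000 < $1,650,000; is a worker-owned cooperative → High-Revenue Permit not required.
11. is a worker-owned cooperative → exempt from Valet Operator Certificate.

Annual License, General Business Certificate, Small Business Permit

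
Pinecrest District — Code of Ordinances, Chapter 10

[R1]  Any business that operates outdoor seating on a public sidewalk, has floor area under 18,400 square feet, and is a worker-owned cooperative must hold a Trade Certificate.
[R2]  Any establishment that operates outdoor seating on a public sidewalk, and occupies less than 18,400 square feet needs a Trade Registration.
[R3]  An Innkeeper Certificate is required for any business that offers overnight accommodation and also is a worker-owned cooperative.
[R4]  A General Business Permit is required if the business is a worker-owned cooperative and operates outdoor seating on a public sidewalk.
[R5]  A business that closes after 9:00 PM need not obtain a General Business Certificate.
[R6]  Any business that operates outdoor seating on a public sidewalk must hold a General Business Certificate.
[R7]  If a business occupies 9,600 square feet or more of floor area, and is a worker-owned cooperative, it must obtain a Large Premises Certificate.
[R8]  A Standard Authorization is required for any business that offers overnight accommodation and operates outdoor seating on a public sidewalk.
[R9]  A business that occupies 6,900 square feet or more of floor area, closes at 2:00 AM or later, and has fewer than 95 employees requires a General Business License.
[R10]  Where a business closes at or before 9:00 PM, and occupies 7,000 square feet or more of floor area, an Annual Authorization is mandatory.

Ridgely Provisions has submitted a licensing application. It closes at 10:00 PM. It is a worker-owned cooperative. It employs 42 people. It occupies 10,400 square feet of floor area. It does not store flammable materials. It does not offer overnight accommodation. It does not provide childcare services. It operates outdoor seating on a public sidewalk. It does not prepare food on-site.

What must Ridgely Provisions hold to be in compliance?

General Business Permit, Large Premises Certificate, Trade Certificate, Trade Registration

[R1] operates outdoor seating on a public sidewalk; floor area 10,400 square feet < 18,400 square feet; is a worker-owned cooperative → Trade Certificate required.
[R2] operates outdoor seating on a public sidewalk; floor area 10,400 square feet < 18,400 square feet → Trade Registration required.
[R3] does not offer overnight accommodation; is a worker-owned cooperative → Innkeeper Certificate not required.
[R4] is a worker-owned cooperative; operates outdoor seating on a public sidewalk → General Business Permit required.
[R5] closes 10:00 PM, after 9:00 PM → exempt from General Business Certificate.
[R6] operates outdoor seating on a public sidewalk → General Business Certificate required.
[R7] floor area 10,400 square feet ≥ 9,600 square feet; is a worker-owned cooperative → Large Premises Certificate required.
[R8] does not offer overnight accommodation; operates outdoor seating on a public sidewalk → Standard Authorization not required.
[R9] floor area 10,400 square feet ≥ 6,900 square feet; closes 10:00 PM, at/before 2:00 AM; employees 42 < 95 → General Business License not required.
[R10] closes 10:00 PM, after 9:00 PM; floor area 10,400 square feet ≥ 7,000 square feet → Annual Authorization not required.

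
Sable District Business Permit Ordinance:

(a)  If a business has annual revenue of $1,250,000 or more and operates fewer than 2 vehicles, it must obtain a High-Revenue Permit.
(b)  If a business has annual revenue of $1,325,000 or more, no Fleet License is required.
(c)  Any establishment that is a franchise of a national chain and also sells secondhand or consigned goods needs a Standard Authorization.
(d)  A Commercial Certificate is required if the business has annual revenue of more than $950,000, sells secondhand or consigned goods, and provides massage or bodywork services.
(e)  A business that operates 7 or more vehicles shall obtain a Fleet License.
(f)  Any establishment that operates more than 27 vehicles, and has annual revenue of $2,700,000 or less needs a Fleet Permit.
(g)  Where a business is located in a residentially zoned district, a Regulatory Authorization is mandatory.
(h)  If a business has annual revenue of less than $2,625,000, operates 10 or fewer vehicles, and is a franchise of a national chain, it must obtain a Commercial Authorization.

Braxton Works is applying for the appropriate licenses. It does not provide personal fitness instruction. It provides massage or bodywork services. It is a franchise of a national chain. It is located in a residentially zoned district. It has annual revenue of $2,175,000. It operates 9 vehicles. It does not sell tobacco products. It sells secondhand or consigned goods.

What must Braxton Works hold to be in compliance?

(a) revenue $2,175,000 ≥ $1,250,000; vehicles 9 ≥ 2 → High-Revenue Permit not required.
(b) revenue $2,175,000 ≥ $1,325,000 → exempt from Fleet License.
(c) is a franchise of a national chain; sells secondhand or consigned goods → Standard Authorization required.
(d) revenue $2,175,000 > $950,000; sells secondhand or consigned goods; provides massage or bodywork services → Commercial Certificate required.
(e) vehicles 9 ≥ 7 → Fleet License required.
(f) vehicles 9 ≤ 27; revenue $2,175,000 ≤ $2,700,000 → Fleet Permit not required.
(g) is located in a residentially zoned district → Regulatory Authorization required.
(h) revenue $2,175,000 < $2,625,000; vehicles 9 ≤ 10; is a franchise of a national chain → Commercial Authorization required.

Commercial Authorization, Commercial Certificate, Regulatory Authorization, Standard Authorization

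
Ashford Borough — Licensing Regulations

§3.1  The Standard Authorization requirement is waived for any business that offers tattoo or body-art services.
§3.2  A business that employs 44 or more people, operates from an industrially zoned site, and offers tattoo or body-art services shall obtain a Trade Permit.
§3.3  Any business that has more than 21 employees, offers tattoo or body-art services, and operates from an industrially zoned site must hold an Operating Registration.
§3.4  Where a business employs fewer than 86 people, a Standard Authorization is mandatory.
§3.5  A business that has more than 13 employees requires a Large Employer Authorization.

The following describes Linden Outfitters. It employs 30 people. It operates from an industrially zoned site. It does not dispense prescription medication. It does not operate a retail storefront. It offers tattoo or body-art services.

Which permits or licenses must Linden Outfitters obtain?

§3.1 offers tattoo or body-art services → exempt from Standard Authorization.
§3.2 employees 30 < 44; operates from an industrially zoned site; offers tattoo or body-art services → Trade Permit not required.
§3.3 employees 30 > 21; offers tattoo or body-art services; operates from an industrially zoned site → Operating Registration required.
§3.4 employees 30 < 86 → Standard Authorization required.
§3.5 employees 30 > 13 → Large Employer Authorization required.

Large Employer Authorization, Operating Registration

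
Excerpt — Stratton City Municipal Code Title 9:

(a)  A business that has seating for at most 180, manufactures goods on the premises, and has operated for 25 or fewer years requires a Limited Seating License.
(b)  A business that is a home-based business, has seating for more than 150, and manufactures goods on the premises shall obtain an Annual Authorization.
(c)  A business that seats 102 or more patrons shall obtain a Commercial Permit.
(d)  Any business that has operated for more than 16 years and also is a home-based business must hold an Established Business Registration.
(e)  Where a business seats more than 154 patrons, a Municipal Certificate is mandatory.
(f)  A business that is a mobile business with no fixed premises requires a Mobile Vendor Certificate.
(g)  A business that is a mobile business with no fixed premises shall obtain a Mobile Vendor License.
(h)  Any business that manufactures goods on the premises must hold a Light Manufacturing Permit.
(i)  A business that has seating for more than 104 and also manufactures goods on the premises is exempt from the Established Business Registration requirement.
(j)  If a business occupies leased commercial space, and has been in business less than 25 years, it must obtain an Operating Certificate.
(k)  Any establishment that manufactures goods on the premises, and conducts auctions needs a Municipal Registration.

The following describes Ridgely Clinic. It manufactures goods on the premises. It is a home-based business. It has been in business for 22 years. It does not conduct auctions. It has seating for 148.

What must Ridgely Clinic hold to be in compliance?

(a) seating 148 ≤ 180; manufactures goods on the premises; years in business 22 ≤ 25 → Limited Seating License required.
(b) is a home-based business; seating 148 ≤ 150; manufactures goods on the premises → Annual Authorization not required.
(c) seating 148 ≥ 102 → Commercial Permit required.
(d) years in business 22 > 16; is a home-based business → Established Business Registration required.
(e) seating 148 ≤ 154 → Municipal Certificate not required.
(f) is a home-based business (not: is a mobile business with no fixed premises) → Mobile Vendor Certificate not required.
(g) is a home-based business (not: is a mobile business with no fixed premises) → Mobile Vendor License not required.
(h) manufactures goods on the premises → Light Manufacturing Permit required.
(i) seating 148 > 104; manufactures goods on the premises → exempt from Established Business Registration.
(j) is a home-based business (not: occupies leased commercial space); years in business 22 < 25 → Operating Certificate not required.
(k) manufactures goods on the premises; does not conduct auctions → Municipal Registration not required.

Commercial Permit, Light Manufacturing Permit, Limited Seating License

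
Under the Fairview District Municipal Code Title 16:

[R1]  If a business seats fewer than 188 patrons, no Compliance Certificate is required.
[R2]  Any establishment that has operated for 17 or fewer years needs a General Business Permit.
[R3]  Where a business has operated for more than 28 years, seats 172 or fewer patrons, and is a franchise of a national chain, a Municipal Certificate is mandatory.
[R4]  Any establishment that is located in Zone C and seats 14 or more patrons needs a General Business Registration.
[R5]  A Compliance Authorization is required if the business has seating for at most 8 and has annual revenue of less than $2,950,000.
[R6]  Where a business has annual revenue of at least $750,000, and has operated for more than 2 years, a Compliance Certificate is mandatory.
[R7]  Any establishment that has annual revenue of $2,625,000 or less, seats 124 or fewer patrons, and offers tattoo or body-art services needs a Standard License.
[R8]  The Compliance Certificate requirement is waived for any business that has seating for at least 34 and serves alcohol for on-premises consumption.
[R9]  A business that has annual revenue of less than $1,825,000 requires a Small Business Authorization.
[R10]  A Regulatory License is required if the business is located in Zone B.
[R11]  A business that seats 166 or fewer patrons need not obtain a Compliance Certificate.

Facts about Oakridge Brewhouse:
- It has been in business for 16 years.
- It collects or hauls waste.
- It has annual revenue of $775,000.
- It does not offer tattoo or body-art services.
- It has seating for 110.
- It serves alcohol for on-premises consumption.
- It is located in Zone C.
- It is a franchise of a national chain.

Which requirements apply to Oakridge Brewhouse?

[R1] seating 110 < 188 → exempt from Compliance Certificate.
[R2] years in business 16 ≤ 17 → General Business Permit required.
[R3] years in business 16 ≤ 28; seating 110 ≤ 172; is a franchise of a national chain → Municipal Certificate not required.
[R4] is located in Zone C; seating 110 ≥ 14 → General Business Registration required.
[R5] seating 110 > 8; revenue $775,000 < $2,950,000 → Compliance Authorization not required.
[R6] revenue $775,000 ≥ $750,000; years in business 16 > 2 → Compliance Certificate required.
[R7] revenue $775,000 ≤ $2,625,000; seating 110 ≤ 124; does not offer tattoo or body-art services → Standard License not required.
[R8] seating 110 ≥ 34; serves alcohol for on-premises consumption → exempt from Compliance Certificate.
[R9] revenue $775,000 < $1,825,000 → Small Business Authorization required.
[R10] is located in Zone C (not: is located in Zone B) → Regulatory License not required.
[R11] seating 110 ≤ 166 → exempt from Compliance Certificate.

General Business Permit, General Business Registration, Small Business Authorization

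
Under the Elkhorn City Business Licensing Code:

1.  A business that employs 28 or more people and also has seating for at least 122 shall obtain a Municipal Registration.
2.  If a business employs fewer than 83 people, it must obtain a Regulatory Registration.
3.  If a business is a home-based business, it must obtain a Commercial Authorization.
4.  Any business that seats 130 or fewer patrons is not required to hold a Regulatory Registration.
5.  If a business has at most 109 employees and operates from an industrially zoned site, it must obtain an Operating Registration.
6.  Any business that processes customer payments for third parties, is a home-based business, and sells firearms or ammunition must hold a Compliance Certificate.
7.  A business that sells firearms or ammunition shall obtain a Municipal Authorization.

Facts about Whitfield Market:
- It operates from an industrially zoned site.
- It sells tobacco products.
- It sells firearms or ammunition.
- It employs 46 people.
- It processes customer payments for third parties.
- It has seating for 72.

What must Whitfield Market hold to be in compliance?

1. employees 46 ≥ 28; seating 72 < 122 → Municipal Registration not required.
2. employees 46 < 83 → Regulatory Registration required.
3. operates from an industrially zoned site (not: is a home-based business) → Commercial Authorization not required.
4. seating 72 ≤ 130 → exempt from Regulatory Registration.
5. employees 46 ≤ 109; operates from an industrially zoned site → Operating Registration required.
6. processes customer payments for third parties; operates from an industrially zoned site (not: is a home-based business); sells firearms or ammunition → Compliance Certificate not required.
7. sells firearms or ammunition → Municipal Authorization required.

Municipal Authorization, Operating Registration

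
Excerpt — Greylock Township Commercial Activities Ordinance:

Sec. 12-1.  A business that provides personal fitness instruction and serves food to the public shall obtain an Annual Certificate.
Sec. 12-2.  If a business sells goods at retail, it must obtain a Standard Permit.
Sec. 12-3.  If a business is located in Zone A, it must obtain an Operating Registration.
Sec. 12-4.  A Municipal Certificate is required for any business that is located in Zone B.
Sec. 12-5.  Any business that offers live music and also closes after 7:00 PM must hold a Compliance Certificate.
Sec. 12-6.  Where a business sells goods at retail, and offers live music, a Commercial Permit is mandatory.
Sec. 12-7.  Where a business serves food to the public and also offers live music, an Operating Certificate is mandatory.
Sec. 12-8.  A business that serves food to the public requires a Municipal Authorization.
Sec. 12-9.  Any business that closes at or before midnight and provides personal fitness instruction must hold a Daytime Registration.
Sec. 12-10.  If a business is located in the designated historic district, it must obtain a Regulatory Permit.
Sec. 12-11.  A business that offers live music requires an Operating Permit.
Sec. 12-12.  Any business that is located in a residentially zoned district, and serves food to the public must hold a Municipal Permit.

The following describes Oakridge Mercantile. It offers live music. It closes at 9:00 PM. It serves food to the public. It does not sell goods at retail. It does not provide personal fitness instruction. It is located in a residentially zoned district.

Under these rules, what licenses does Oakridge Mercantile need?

Sec. 12-1. does not provide personal fitness instruction; serves food to the public → Annual Certificate not required.
Sec. 12-2. does not sell goods at retail → Standard Permit not required.
Sec. 12-3. is located in a residentially zoned district (not: is located in Zone A) → Operating Registration not required.
Sec. 12-4. is located in a residentially zoned district (not: is located in Zone B) → Municipal Certificate not required.
Sec. 12-5. offers live music; closes 9:00 PM, after 7:00 PM → Compliance Certificate required.
Sec. 12-6. does not sell goods at retail; offers live music → Commercial Permit not required.
Sec. 12-7. serves food to the public; offers live music → Operating Certificate required.
Sec. 12-8. serves food to the public → Municipal Authorization required.
Sec. 12-9. closes 9:00 PM, at/before midnight; does not provide personal fitness instruction → Daytime Registration not required.
Sec. 12-10. is located in a residentially zoned district (not: is located in the designated historic district) → Regulatory Permit not required.
Sec. 12-11. offers live music → Operating Permit required.
Sec. 12-12. is located in a residentially zoned district; serves food to the public → Municipal Permit required.

Compliance Certificate, Municipal Authorization, Municipal Permit, Operating Certificate, Operating Permit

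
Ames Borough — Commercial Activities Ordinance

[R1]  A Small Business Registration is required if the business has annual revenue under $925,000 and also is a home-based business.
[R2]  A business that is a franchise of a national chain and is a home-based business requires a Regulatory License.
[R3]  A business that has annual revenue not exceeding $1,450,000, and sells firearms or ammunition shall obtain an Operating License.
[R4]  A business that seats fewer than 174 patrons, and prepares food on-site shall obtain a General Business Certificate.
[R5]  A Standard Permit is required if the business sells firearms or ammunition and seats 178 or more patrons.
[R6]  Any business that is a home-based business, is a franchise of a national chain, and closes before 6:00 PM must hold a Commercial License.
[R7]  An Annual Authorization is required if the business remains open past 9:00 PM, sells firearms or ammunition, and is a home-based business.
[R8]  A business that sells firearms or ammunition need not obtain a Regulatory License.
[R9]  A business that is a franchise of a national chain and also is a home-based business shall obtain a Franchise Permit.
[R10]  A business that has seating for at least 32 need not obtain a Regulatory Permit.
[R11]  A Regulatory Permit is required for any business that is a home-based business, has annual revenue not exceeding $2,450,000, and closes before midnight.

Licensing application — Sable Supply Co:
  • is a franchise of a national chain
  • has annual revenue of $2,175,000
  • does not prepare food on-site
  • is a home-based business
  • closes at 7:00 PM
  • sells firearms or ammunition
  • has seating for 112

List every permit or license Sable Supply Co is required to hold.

[R1] revenue $2,175,000 ≥ $925,000; is a home-based business → Small Business Registration not required.
[R2] is a franchise of a national chain; is a home-based business → Regulatory License required.
[R3] revenue $2,175,000 > $1,450,000; sells firearms or ammunition → Operating License not required.
[R4] seating 112 < 174; does not prepare food on-site → General Business Certificate not required.
[R5] sells firearms or ammunition; seating 112 < 178 → Standard Permit not required.
[R6] is a home-based business; is a franchise of a national chain; closes 7:00 PM, after 6:00 PM → Commercial License not required.
[R7] closes 7:00 PM, at/before 9:00 PM; sells firearms or ammunition; is a home-based business → Annual Authorization not required.
[R8] sells firearms or ammunition → exempt from Regulatory License.
[R9] is a franchise of a national chain; is a home-based business → Franchise Permit required.
[R10] seating 112 ≥ 32 → exempt from Regulatory Permit.
[R11] is a home-based business; revenue $2,175,000 ≤ $2,450,000; closes 7:00 PM, at/before midnight → Regulatory Permit required.

Franchise Permit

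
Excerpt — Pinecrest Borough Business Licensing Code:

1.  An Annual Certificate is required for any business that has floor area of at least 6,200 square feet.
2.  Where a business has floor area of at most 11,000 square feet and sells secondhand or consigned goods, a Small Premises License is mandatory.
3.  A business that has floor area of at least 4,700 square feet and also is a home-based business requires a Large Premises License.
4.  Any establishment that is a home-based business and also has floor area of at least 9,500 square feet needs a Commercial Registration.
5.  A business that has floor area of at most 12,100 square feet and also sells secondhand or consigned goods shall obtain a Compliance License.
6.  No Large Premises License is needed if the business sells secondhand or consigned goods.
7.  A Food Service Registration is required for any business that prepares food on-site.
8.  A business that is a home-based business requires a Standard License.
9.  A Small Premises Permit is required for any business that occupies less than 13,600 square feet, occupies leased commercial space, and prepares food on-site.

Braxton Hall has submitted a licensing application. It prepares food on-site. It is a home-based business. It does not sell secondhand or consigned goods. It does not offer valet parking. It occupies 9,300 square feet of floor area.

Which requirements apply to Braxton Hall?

Annual Certificate, Food Service Registration, Large Premises License, Standard License

1. floor area 9,300 square feet ≥ 6,200 square feet → Annual Certificate required.
2. floor area 9,300 square feet ≤ 11,000 square feet; does not sell secondhand or consigned goods → Small Premises License not required.
3. floor area 9,300 square feet ≥ 4,700 square feet; is a home-based business → Large Premises License required.
4. is a home-based business; floor area 9,300 square feet < 9,500 square feet → Commercial Registration not required.
5. floor area 9,300 square feet ≤ 12,100 square feet; does not sell secondhand or consigned goods → Compliance License not required.
6. does not sell secondhand or consigned goods → Large Premises License exemption does not apply.
7. prepares food on-site → Food Service Registration required.
8. is a home-based business → Standard License required.
9. floor area 9,300 square feet < 13,600 square feet; is a home-based business (not: occupies leased commercial space); prepares food on-site → Small Premises Permit not required.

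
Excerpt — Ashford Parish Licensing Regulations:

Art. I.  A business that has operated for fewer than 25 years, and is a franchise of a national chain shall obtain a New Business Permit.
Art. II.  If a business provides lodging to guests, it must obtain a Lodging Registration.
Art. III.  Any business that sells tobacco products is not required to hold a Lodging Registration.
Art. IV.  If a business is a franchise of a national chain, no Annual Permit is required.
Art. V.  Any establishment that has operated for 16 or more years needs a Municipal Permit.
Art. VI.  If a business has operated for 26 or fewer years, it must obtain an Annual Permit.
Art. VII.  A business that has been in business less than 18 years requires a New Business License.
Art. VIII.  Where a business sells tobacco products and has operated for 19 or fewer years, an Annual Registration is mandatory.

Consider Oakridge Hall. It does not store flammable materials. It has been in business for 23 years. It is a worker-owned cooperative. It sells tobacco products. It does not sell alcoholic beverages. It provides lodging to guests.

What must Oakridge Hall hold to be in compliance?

Annual Permit, Municipal Permit

Art. I. years in business 23 < 25; is a worker-owned cooperative (not: is a franchise of a national chain) → New Business Permit not required.
Art. II. provides lodging to guests → Lodging Registration required.
Art. III. sells tobacco products → exempt from Lodging Registration.
Art. IV. is a worker-owned cooperative (not: is a franchise of a national chain) → Annual Permit exemption does not apply.
Art. V. years in business 23 ≥ 16 → Municipal Permit required.
Art. VI. years in business 23 ≤ 26 → Annual Permit required.
Art. VII. years in business 23 ≥ 18 → New Business License not required.
Art. VIII. sells tobacco products; years in business 23 > 19 → Annual Registration not required.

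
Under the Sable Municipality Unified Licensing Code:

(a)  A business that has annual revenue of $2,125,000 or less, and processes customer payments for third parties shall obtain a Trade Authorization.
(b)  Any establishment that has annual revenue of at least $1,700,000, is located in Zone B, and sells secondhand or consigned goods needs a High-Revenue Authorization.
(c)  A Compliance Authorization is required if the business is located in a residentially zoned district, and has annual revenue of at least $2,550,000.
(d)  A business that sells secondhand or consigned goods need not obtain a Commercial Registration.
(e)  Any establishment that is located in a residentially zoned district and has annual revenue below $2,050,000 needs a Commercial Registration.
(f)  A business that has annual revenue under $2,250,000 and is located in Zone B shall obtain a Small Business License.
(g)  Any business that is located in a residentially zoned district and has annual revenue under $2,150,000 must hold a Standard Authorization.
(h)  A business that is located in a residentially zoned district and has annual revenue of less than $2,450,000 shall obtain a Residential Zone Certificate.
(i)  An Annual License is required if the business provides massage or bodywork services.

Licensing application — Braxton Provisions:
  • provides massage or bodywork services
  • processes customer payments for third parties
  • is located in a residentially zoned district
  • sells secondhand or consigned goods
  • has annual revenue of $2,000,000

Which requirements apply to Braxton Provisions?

Annual License, Residential Zone Certificate, Standard Authorization, Trade Authorization

(a) revenue $2,000,000 ≤ $2,125,000; processes customer payments for third parties → Trade Authorization required.
(b) revenue $2,000,000 ≥ $1,700,000; is located in a residentially zoned district (not: is located in Zone B); sells secondhand or consigned goods → High-Revenue Authorization not required.
(c) is located in a residentially zoned district; revenue $2,000,000 < $2,550,000 → Compliance Authorization not required.
(d) sells secondhand or consigned goods → exempt from Commercial Registration.
(e) is located in a residentially zoned district; revenue $2,000,000 < $2,050,000 → Commercial Registration required.
(f) revenue $2,000,000 < $2,250,000; is located in a residentially zoned district (not: is located in Zone B) → Small Business License not required.
(g) is located in a residentially zoned district; revenue $2,000,000 < $2,150,000 → Standard Authorization required.
(h) is located in a residentially zoned district; revenue $2,000,000 < $2,450,000 → Residential Zone Certificate required.
(i) provides massage or bodywork services → Annual License required.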